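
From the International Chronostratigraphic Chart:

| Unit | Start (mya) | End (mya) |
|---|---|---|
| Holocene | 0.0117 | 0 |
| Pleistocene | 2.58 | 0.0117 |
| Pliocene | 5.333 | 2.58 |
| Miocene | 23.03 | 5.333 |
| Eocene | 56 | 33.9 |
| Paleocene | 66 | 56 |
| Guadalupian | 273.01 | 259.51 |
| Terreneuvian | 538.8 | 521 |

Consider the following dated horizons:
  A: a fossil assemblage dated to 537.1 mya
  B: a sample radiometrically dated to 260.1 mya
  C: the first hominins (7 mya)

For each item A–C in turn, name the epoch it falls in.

A — Terreneuvian; B — Guadalupian; C — Miocene

Match each age against the start–end ranges in the excerpt: A = 537.1 Ma → Terreneuvian (538.8–521); B = 260.1 Ma → Guadalupian (273.01–259.51); C = 7 Ma → Miocene (23.03–5.333).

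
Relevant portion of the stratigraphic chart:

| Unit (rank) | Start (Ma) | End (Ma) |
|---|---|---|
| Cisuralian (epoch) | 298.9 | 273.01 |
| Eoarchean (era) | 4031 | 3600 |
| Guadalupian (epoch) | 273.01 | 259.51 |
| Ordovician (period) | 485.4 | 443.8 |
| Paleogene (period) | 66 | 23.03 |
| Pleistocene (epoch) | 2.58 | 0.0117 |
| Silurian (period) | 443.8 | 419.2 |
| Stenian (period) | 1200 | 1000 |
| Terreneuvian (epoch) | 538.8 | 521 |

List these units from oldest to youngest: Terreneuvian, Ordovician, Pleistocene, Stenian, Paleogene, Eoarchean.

Eoarchean, Stenian, Terreneuvian, Ordovician, Paleogene, Pleistocene

Sorting by start age (descending Ma, since larger Ma = older): Eoarchean start 4031, Stenian start 1200, Terreneuvian start 538.8, Ordovician start 485.4, Paleogene start 66, Pleistocene start 2.58.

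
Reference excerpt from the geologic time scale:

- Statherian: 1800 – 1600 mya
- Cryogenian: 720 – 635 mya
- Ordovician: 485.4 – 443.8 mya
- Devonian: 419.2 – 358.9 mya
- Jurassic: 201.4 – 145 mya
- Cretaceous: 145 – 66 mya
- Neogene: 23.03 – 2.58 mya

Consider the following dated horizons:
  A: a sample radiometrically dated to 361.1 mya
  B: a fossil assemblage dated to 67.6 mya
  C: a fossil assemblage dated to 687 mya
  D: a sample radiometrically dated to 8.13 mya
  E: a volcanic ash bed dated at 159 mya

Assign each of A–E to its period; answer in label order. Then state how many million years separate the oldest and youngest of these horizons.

A — Devonian; B — Cretaceous; C — Cryogenian; D — Neogene; E — Jurassic; span 678.87 million years

Match each age against the start–end ranges in the excerpt: A = 361.1 Ma → Devonian (419.2–358.9); B = 67.6 Ma → Cretaceous (145–66); C = 687 Ma → Cryogenian (720–635); D = 8.13 Ma → Neogene (23.03–2.58); E = 159 Ma → Jurassic (201.4–145).
The largest age is 687 Ma and the smallest is 8.13 Ma; their difference is 678.87 Myr.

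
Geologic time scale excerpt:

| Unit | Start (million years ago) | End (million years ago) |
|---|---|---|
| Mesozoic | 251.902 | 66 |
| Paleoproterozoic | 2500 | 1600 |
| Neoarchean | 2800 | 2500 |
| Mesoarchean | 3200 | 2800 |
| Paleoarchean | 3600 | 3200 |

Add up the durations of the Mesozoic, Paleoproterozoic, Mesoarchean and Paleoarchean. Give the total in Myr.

1885.902 million years

Each duration: Mesozoic = 185.902; Paleoproterozoic = 900; Mesoarchean = 400; Paleoarchean = 400.
Sum: 185.902 + 900 + 400 + 400 = 1885.902 Myr.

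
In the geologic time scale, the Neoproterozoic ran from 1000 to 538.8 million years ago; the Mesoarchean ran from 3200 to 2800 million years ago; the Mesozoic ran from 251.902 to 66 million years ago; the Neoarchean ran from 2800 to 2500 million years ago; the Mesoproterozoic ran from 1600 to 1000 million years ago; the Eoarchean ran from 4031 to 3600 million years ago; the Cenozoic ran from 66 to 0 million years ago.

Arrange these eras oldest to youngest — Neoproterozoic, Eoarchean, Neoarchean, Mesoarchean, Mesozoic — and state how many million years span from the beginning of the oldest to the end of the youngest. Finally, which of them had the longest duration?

Start ages (Ma): Eoarchean 4031, Mesoarchean 3200, Neoarchean 2800, Neoproterozoic 1000, Mesozoic 251.902.
Ordered oldest to youngest: Eoarchean, Mesoarchean, Neoarchean, Neoproterozoic, Mesozoic.
Span = 4031 − 66 = 3965 Myr.
Durations: Mesozoic 185.902, Eoarchean 431, Neoarchean 300, Mesoarchean 400, Neoproterozoic 461.2 → longest is Neoproterozoic (461.2 Myr).

Eoarchean → Mesoarchean → Neoarchean → Neoproterozoic → Mesozoic; total span 3965 Myr; longest is Neoproterozoic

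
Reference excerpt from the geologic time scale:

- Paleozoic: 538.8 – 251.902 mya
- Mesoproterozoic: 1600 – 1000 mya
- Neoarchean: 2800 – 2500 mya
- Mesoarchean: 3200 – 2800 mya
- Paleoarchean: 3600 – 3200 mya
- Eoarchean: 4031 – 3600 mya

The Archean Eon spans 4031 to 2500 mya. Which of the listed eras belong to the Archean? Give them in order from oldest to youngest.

Eoarchean, Paleoarchean, Mesoarchean, Neoarchean

Eras with both bounds inside 4031–2500 Ma: Eoarchean (4031–3600), Paleoarchean (3600–3200), Mesoarchean (3200–2800), Neoarchean (2800–2500).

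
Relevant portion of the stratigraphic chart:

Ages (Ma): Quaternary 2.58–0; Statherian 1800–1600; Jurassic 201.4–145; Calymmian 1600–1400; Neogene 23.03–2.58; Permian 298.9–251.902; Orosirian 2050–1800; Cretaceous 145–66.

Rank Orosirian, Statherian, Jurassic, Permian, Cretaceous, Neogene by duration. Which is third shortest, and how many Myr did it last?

Jurassic, 56.4 million years

Start − end for each: Orosirian 2050 − 1800 = 250; Statherian 1800 − 1600 = 200; Jurassic 201.4 − 145 = 56.4; Permian 298.9 − 251.902 = 46.998; Cretaceous 145 − 66 = 79; Neogene 23.03 − 2.58 = 20.45.
Ranking these from shortest: Neogene < Permian < Jurassic < Cretaceous < Statherian < Orosirian.
Position 3 in that ranking is Jurassic, which lasted 56.4 Myr.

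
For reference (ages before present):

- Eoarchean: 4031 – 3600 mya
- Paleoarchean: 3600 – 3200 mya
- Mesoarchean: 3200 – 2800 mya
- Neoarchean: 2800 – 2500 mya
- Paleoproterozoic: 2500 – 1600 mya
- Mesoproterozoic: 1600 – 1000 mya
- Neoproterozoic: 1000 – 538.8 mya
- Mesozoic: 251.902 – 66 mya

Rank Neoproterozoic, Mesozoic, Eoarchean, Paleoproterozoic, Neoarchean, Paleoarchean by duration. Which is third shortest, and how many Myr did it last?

Paleoarchean, 400 million years

Start − end for each: Neoproterozoic 1000 − 538.8 = 461.2; Mesozoic 251.902 − 66 = 185.902; Eoarchean 4031 − 3600 = 431; Paleoproterozoic 2500 − 1600 = 900; Neoarchean 2800 − 2500 = 300; Paleoarchean 3600 − 3200 = 400.
Ranking these from shortest: Mesozoic < Neoarchean < Paleoarchean < Eoarchean < Neoproterozoic < Paleoproterozoic.
Position 3 in that ranking is Paleoarchean, which lasted 400 Myr.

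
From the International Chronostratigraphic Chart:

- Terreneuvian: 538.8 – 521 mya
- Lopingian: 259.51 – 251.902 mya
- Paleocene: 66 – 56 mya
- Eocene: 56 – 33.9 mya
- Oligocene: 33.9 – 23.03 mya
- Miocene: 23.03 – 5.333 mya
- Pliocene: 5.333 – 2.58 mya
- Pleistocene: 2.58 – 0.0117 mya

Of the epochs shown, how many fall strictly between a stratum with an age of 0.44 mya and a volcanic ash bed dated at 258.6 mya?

5

258.6 Ma sits inside the Lopingian (259.51–251.902) and 0.44 Ma inside the Pleistocene (2.58–0.0117); neither of those is wholly between the two dates.
The listed epochs lying completely between them are Paleocene, Eocene, Oligocene, Miocene, Pliocene — 5 in all.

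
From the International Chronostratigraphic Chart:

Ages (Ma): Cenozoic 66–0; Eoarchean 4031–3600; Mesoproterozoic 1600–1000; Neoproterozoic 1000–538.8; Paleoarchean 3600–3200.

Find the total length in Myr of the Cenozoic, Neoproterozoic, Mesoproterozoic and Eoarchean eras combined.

1558.2 million years

Each duration: Cenozoic = 66; Neoproterozoic = 461.2; Mesoproterozoic = 600; Eoarchean = 431.
Sum: 66 + 461.2 + 600 + 431 = 1558.2 Myr.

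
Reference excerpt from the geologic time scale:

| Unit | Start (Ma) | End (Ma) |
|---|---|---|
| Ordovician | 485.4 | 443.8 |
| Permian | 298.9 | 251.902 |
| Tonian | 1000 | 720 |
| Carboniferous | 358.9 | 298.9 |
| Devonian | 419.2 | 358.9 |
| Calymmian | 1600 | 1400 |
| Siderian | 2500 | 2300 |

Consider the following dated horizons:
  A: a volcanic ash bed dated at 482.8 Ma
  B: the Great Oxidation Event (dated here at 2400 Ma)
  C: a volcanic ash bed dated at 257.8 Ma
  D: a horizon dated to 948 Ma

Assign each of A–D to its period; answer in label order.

A: 482.8 Ma lies in 485.4–443.8 Ma, so Ordovician.
B: 2400 Ma lies in 2500–2300 Ma, so Siderian.
C: 257.8 Ma lies in 298.9–251.902 Ma, so Permian.
D: 948 Ma lies in 1000–720 Ma, so Tonian.

A — Ordovician; B — Siderian; C — Permian; D — Tonian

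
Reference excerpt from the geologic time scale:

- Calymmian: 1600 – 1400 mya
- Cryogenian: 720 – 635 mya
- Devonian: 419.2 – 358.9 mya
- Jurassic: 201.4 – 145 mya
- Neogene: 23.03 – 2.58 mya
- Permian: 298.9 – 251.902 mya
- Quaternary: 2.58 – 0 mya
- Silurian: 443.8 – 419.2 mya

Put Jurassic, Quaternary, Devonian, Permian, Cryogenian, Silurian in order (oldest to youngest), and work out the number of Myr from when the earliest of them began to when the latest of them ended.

Cryogenian, Silurian, Devonian, Permian, Jurassic, Quaternary; total span 720 Myr

Start ages (Ma): Cryogenian 720, Silurian 443.8, Devonian 419.2, Permian 298.9, Jurassic 201.4, Quaternary 2.58.
Ordered oldest to youngest: Cryogenian, Silurian, Devonian, Permian, Jurassic, Quaternary.
Span = 720 − 0 = 720 Myr.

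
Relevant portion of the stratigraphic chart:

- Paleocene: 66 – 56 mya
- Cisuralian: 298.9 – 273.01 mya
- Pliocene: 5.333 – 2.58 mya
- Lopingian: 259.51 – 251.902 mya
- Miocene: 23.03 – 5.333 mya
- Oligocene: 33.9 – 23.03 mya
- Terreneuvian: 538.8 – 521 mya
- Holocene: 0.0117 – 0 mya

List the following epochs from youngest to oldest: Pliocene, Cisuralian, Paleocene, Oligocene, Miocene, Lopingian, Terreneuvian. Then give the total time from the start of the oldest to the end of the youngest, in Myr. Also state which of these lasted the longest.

Pliocene, Miocene, Oligocene, Paleocene, Lopingian, Cisuralian, Terreneuvian; total span 536.22 Myr; longest is Cisuralian

Start ages (Ma): Terreneuvian 538.8, Cisuralian 298.9, Lopingian 259.51, Paleocene 66, Oligocene 33.9, Miocene 23.03, Pliocene 5.333.
Ordered youngest to oldest: Pliocene, Miocene, Oligocene, Paleocene, Lopingian, Cisuralian, Terreneuvian.
Span = 538.8 − 2.58 = 536.22 Myr.
Durations: Pliocene 2.753, Terreneuvian 17.8, Miocene 17.697, Cisuralian 25.89, Paleocene 10, Oligocene 10.87, Lopingian 7.608 → longest is Cisuralian (25.89 Myr).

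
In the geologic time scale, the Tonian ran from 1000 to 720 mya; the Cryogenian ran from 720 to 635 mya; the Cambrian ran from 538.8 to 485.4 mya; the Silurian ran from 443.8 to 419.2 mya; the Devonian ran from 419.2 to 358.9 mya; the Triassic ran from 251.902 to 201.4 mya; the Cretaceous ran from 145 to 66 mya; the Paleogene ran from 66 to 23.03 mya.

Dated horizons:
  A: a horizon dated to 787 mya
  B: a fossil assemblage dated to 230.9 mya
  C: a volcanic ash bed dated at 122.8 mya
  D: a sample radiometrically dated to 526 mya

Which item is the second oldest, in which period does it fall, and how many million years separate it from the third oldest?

D, in the Cambrian; 295.1 million years to B

Sorted oldest-first by Ma: A (787), D (526), B (230.9), C (122.8).
The second oldest is D at 526 Ma, which lies in 538.8–485.4 Ma: the Cambrian.
The third oldest is B at 230.9 Ma; separation = |526 − 230.9| = 295.1 Myr.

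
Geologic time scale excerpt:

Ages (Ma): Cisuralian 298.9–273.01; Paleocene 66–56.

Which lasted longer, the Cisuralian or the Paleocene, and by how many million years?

Cisuralian: 298.9 − 273.01 = 25.89 Myr.
Paleocene: 66 − 56 = 10 Myr.
Difference: 25.89 − 10 = 15.89 Myr, so the Cisuralian was longer.

Cisuralian, by 15.89 million years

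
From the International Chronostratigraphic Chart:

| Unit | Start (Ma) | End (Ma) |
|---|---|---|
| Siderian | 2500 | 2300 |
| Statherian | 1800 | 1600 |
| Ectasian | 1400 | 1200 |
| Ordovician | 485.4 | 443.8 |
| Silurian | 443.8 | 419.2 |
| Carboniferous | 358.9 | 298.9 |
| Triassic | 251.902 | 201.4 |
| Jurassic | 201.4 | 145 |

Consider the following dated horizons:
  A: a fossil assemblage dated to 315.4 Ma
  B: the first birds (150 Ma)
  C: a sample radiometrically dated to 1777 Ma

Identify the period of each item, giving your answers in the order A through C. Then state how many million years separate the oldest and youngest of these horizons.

A: 315.4 Ma lies in 358.9–298.9 Ma, so Carboniferous.
B: 150 Ma lies in 201.4–145 Ma, so Jurassic.
C: 1777 Ma lies in 1800–1600 Ma, so Statherian.
Oldest = 1777 Ma, youngest = 150 Ma → span 1627 Myr.

A — Carboniferous; B — Jurassic; C — Statherian; span 1627 million years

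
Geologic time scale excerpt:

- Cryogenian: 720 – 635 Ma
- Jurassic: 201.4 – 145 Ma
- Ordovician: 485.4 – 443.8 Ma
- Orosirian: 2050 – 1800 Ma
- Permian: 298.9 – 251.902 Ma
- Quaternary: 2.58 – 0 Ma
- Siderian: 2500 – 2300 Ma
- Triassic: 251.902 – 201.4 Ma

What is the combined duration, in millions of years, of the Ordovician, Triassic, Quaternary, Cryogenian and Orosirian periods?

Each duration: Ordovician = 41.6; Triassic = 50.502; Quaternary = 2.58; Cryogenian = 85; Orosirian = 250.
Sum: 41.6 + 50.502 + 2.58 + 85 + 250 = 429.682 Myr.

429.682 million years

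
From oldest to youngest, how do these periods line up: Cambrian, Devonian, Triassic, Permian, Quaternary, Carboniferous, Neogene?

Cambrian → Devonian → Carboniferous → Permian → Triassic → Neogene → Quaternary

Era membership (oldest first within each) — Paleozoic: Cambrian, Devonian, Carboniferous, Permian; Mesozoic: Triassic; Cenozoic: Neogene, Quaternary. Paleozoic precedes Mesozoic, which precedes Cenozoic. Concatenating the groups in that era order gives oldest to youngest directly.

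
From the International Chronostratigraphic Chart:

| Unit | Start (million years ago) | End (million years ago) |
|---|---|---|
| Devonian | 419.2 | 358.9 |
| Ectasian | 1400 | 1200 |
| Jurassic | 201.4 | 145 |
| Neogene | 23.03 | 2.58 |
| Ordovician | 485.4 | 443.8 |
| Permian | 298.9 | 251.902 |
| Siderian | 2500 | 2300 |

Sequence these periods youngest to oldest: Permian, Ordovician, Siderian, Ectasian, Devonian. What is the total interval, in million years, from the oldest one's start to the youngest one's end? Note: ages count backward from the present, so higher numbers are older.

Permian → Devonian → Ordovician → Ectasian → Siderian; total span 2248.098 Myr

Start ages (Ma): Siderian 2500, Ectasian 1400, Ordovician 485.4, Devonian 419.2, Permian 298.9.
Ordered youngest to oldest: Permian, Devonian, Ordovician, Ectasian, Siderian.
Span = 2500 − 251.902 = 2248.098 Myr.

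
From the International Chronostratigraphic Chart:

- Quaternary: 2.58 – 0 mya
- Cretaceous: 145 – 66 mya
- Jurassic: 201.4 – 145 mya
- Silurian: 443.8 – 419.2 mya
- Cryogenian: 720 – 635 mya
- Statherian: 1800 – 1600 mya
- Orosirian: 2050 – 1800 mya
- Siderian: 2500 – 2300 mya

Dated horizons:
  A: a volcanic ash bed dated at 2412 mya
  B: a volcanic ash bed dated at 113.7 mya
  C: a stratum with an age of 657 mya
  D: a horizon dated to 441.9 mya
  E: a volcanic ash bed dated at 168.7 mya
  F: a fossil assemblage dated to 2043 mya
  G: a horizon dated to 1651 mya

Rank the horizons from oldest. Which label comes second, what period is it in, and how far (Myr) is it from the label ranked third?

F, in the Orosirian; 392 million years to G

Larger Ma means older, so oldest first: A 2412 > F 2043 > G 1651 > C 657 > D 441.9 > E 168.7 > B 113.7.
Counting 2 along gives F (2043 Ma); the excerpt puts that inside the Orosirian, 2050–1800 Ma.
Next in line is G (1651 Ma), and 2043 − 1651 = 392 Myr.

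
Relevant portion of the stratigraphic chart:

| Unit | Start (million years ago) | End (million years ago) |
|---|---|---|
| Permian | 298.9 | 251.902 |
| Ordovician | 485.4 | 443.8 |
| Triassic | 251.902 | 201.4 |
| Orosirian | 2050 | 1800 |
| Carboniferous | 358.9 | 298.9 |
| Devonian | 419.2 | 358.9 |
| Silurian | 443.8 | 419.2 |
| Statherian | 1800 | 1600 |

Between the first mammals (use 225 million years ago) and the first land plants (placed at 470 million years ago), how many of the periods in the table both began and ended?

The older date is 470 Ma and the younger is 225 Ma.
Periods with start < 470 and end > 225 Ma: Silurian (443.8–419.2), Devonian (419.2–358.9), Carboniferous (358.9–298.9), Permian (298.9–251.902).
That is 4 complete periods.

4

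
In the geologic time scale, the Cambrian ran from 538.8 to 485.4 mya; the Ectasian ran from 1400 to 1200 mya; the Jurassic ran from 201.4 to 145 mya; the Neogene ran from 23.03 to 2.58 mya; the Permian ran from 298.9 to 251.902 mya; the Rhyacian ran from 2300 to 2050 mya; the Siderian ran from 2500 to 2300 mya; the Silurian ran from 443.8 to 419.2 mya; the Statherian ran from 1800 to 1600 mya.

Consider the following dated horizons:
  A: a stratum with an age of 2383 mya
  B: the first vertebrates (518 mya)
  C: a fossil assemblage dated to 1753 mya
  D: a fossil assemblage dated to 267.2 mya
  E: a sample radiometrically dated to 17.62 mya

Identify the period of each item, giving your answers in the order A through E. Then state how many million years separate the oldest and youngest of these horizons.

A: 2383 Ma lies in 2500–2300 Ma, so Siderian.
B: 518 Ma lies in 538.8–485.4 Ma, so Cambrian.
C: 1753 Ma lies in 1800–1600 Ma, so Statherian.
D: 267.2 Ma lies in 298.9–251.902 Ma, so Permian.
E: 17.62 Ma lies in 23.03–2.58 Ma, so Neogene.
Oldest = 2383 Ma, youngest = 17.62 Ma → span 2365.38 Myr.

A — Siderian; B — Cambrian; C — Statherian; D — Permian; E — Neogene; span 2365.38 million years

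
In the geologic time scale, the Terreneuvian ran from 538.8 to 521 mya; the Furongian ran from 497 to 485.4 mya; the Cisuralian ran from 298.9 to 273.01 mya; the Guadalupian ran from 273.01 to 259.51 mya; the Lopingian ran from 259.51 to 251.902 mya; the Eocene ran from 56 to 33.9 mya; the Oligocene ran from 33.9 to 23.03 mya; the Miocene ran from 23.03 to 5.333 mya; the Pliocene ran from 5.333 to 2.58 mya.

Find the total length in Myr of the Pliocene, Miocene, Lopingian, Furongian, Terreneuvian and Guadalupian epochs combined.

70.958 million years

Duration is start − end for each: (5.333 − 2.58) + (23.03 − 5.333) + (259.51 − 251.902) + (497 − 485.4) + (538.8 − 521) + (273.01 − 259.51).
That is 2.753 + 17.697 + 7.608 + 11.6 + 17.8 + 13.5, which totals 70.958 million years.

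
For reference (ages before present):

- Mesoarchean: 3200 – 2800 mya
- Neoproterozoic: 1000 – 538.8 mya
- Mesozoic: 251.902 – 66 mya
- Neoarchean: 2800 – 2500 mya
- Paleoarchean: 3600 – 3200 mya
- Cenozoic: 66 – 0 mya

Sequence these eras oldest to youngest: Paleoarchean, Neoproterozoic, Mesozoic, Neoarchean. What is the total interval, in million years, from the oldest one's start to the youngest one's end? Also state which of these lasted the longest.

Start ages (Ma): Paleoarchean 3600, Neoarchean 2800, Neoproterozoic 1000, Mesozoic 251.902.
Ordered oldest to youngest: Paleoarchean, Neoarchean, Neoproterozoic, Mesozoic.
Span = 3600 − 66 = 3534 Myr.
Durations: Neoproterozoic 461.2, Paleoarchean 400, Mesozoic 185.902, Neoarchean 300 → longest is Neoproterozoic (461.2 Myr).

Paleoarchean → Neoarchean → Neoproterozoic → Mesozoic; total span 3534 Myr; longest is Neoproterozoic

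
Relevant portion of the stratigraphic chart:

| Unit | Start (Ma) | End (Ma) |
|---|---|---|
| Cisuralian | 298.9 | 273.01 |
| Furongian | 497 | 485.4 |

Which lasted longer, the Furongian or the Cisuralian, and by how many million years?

Furongian: 497 − 485.4 = 11.6 Myr.
Cisuralian: 298.9 − 273.01 = 25.89 Myr.
Difference: 25.89 − 11.6 = 14.29 Myr, so the Cisuralian was longer.

Cisuralian, by 14.29 million years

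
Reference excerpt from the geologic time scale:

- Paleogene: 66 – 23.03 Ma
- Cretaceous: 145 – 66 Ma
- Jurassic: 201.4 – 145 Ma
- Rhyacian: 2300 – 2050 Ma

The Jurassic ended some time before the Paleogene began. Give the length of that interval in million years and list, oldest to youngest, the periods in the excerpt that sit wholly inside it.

The Jurassic closes at 145 Ma and the Paleogene opens at 66 Ma, so the interval is 145 − 66 = 79 Myr.
A period fits inside if it starts at or after 145 Ma and ends at or before 66 Ma; oldest first that gives Cretaceous.

79 million years; Cretaceous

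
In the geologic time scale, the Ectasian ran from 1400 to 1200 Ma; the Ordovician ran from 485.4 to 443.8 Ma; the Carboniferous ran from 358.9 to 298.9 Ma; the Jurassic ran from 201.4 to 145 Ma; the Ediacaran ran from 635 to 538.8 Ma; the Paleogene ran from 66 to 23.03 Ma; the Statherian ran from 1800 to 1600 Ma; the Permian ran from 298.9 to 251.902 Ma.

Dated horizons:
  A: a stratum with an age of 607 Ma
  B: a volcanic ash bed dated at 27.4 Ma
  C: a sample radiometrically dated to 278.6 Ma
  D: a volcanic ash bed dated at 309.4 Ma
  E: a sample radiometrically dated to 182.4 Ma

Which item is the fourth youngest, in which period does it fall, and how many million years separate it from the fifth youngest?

D, in the Carboniferous; 297.6 million years to A

Sorted youngest-first by Ma: B (27.4), E (182.4), C (278.6), D (309.4), A (607).
The fourth youngest is D at 309.4 Ma, which lies in 358.9–298.9 Ma: the Carboniferous.
The fifth youngest is A at 607 Ma; separation = |309.4 − 607| = 297.6 Myr.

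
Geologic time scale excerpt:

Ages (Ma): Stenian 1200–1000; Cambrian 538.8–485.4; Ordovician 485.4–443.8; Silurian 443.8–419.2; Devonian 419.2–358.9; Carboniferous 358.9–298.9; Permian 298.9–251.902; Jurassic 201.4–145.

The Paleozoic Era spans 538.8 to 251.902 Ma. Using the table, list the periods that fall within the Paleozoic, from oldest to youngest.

Cambrian, Ordovician, Silurian, Devonian, Carboniferous, Permian

Periods with both bounds inside 538.8–251.902 Ma: Cambrian (538.8–485.4), Ordovician (485.4–443.8), Silurian (443.8–419.2), Devonian (419.2–358.9), Carboniferous (358.9–298.9), Permian (298.9–251.902).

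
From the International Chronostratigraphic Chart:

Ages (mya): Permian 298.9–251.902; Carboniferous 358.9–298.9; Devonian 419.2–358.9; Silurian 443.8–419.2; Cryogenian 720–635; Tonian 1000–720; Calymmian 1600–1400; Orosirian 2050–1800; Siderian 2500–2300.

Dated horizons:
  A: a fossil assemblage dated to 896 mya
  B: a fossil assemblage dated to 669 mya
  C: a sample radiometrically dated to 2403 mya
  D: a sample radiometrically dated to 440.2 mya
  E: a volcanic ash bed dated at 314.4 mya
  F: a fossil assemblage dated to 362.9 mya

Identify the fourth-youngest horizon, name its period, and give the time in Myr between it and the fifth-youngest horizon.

Sorted youngest-first by Ma: E (314.4), F (362.9), D (440.2), B (669), A (896), C (2403).
The fourth youngest is B at 669 Ma, which lies in 720–635 Ma: the Cryogenian.
The fifth youngest is A at 896 Ma; separation = |669 − 896| = 227 Myr.

B, in the Cryogenian; 227 million years to A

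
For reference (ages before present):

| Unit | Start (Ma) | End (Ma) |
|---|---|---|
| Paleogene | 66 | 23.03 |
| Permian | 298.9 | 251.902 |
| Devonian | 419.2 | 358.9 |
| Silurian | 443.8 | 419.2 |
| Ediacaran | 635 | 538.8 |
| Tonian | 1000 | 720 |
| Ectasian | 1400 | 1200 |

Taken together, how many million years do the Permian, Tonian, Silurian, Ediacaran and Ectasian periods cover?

Each duration: Permian = 46.998; Tonian = 280; Silurian = 24.6; Ediacaran = 96.2; Ectasian = 200.
Sum: 46.998 + 280 + 24.6 + 96.2 + 200 = 647.798 Myr.

647.798 million years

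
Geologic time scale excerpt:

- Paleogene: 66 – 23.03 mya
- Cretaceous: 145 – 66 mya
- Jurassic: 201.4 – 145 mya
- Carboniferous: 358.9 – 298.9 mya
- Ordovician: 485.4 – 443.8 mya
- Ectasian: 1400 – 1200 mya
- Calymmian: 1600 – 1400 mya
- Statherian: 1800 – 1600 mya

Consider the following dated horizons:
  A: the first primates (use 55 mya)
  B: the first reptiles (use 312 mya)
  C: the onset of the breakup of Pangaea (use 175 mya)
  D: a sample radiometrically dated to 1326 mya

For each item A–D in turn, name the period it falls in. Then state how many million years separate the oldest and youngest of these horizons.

A — Paleogene; B — Carboniferous; C — Jurassic; D — Ectasian; span 1271 million years

A: 55 Ma lies in 66–23.03 Ma, so Paleogene.
B: 312 Ma lies in 358.9–298.9 Ma, so Carboniferous.
C: 175 Ma lies in 201.4–145 Ma, so Jurassic.
D: 1326 Ma lies in 1400–1200 Ma, so Ectasian.
Oldest = 1326 Ma, youngest = 55 Ma → span 1271 Myr.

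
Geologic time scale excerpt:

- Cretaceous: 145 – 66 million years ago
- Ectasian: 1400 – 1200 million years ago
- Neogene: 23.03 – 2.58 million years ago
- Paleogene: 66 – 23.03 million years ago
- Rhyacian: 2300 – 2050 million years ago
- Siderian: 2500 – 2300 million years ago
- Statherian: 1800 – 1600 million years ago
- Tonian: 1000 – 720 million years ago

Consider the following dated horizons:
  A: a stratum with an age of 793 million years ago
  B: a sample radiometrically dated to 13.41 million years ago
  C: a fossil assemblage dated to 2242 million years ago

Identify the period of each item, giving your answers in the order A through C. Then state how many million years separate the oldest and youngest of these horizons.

A — Tonian; B — Neogene; C — Rhyacian; span 2228.59 million years

Match each age against the start–end ranges in the excerpt: A = 793 Ma → Tonian (1000–720); B = 13.41 Ma → Neogene (23.03–2.58); C = 2242 Ma → Rhyacian (2300–2050).
The largest age is 2242 Ma and the smallest is 13.41 Ma; their difference is 2228.59 Myr.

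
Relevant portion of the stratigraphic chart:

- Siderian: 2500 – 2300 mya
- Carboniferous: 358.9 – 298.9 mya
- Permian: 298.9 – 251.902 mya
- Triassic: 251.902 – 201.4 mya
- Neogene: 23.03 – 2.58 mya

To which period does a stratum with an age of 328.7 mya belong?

328.7 Ma lies between 358.9 and 298.9 Ma, so it falls in the Carboniferous.

Carboniferous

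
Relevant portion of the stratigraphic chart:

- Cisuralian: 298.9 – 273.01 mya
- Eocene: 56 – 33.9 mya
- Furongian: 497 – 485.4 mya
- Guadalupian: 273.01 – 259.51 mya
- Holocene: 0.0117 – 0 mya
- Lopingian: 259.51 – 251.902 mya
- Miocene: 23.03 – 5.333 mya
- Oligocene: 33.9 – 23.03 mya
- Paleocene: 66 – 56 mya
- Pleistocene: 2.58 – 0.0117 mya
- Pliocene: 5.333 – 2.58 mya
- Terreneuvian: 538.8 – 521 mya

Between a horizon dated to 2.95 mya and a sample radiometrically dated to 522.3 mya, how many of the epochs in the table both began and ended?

522.3 Ma sits inside the Terreneuvian (538.8–521) and 2.95 Ma inside the Pliocene (5.333–2.58); neither of those is wholly between the two dates.
The listed epochs lying completely between them are Furongian, Cisuralian, Guadalupian, Lopingian, Paleocene, Eocene, Oligocene, Miocene — 8 in all.

8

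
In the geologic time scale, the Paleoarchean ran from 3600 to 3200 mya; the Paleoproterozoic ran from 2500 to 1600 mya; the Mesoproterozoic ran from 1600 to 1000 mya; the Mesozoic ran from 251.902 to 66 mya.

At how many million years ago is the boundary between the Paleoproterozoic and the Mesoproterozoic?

1600 mya

The Paleoproterozoic ends and the Mesoproterozoic begins at 1600 mya.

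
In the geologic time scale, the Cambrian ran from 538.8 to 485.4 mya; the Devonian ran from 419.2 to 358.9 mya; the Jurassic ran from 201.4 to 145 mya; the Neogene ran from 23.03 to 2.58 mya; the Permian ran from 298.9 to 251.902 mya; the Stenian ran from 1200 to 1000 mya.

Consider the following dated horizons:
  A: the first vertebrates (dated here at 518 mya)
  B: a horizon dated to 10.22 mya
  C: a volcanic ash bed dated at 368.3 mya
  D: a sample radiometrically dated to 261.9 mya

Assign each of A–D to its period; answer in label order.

A — Cambrian; B — Neogene; C — Devonian; D — Permian

A: 518 Ma lies in 538.8–485.4 Ma, so Cambrian.
B: 10.22 Ma lies in 23.03–2.58 Ma, so Neogene.
C: 368.3 Ma lies in 419.2–358.9 Ma, so Devonian.
D: 261.9 Ma lies in 298.9–251.902 Ma, so Permian.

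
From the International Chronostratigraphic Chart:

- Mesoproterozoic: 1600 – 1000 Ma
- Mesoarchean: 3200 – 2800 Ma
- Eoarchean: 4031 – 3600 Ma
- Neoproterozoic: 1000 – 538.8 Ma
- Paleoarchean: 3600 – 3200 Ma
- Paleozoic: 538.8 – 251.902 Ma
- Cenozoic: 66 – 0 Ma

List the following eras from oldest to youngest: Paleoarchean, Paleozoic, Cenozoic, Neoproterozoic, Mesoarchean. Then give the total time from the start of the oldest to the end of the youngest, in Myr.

From the excerpt: Paleoarchean 3600–3200; Paleozoic 538.8–251.902; Cenozoic 66–0; Neoproterozoic 1000–538.8; Mesoarchean 3200–2800 (Ma).
Larger Ma is earlier, so the oldest is Paleoarchean and the youngest is Cenozoic; oldest to youngest: Paleoarchean, Mesoarchean, Neoproterozoic, Paleozoic, Cenozoic.
Oldest start 3600 minus youngest end 0 gives 3600 Myr overall.

Paleoarchean, Mesoarchean, Neoproterozoic, Paleozoic, Cenozoic; total span 3600 Myr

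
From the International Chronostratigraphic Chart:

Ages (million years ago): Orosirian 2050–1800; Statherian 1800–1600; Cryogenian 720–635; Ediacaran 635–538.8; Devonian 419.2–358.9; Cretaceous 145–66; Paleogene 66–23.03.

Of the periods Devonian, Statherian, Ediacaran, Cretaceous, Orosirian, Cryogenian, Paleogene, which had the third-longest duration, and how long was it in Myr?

Ediacaran, 96.2 million years

Start − end for each: Devonian 419.2 − 358.9 = 60.3; Statherian 1800 − 1600 = 200; Ediacaran 635 − 538.8 = 96.2; Cretaceous 145 − 66 = 79; Orosirian 2050 − 1800 = 250; Cryogenian 720 − 635 = 85; Paleogene 66 − 23.03 = 42.97.
Ranking these from longest: Orosirian > Statherian > Ediacaran > Cryogenian > Cretaceous > Devonian > Paleogene.
Position 3 in that ranking is Ediacaran, which lasted 96.2 Myr.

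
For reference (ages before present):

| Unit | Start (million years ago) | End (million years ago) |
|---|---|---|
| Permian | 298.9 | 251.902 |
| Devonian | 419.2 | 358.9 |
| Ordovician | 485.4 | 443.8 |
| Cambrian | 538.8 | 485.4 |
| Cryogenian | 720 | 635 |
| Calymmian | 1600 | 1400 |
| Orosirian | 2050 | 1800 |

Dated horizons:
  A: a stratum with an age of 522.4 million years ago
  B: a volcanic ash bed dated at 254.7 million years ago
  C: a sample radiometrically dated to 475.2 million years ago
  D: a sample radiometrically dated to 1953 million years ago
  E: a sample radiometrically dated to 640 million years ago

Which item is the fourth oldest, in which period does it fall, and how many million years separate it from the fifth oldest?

Sorted oldest-first by Ma: D (1953), E (640), A (522.4), C (475.2), B (254.7).
The fourth oldest is C at 475.2 Ma, which lies in 485.4–443.8 Ma: the Ordovician.
The fifth oldest is B at 254.7 Ma; separation = |475.2 − 254.7| = 220.5 Myr.

C, in the Ordovician; 220.5 million years to B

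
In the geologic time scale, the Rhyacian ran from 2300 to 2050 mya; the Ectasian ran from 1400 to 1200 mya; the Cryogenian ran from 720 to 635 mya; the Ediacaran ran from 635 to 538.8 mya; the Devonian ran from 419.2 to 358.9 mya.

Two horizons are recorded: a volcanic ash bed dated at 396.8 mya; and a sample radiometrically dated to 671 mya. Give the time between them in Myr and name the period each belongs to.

Elapsed time: 671 − 396.8 = 274.2 Myr.
396.8 Ma lies within 419.2–358.9 Ma: Devonian.
671 Ma lies within 720–635 Ma: Cryogenian.

274.2 million years apart; the first in the Devonian, the second in the Cryogenian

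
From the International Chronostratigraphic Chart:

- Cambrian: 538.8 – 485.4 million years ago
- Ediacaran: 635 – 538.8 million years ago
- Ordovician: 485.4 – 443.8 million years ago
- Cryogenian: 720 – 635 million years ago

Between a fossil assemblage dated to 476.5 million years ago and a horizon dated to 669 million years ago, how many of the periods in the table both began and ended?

2

The older date is 669 Ma and the younger is 476.5 Ma.
Periods with start < 669 and end > 476.5 Ma: Ediacaran (635–538.8), Cambrian (538.8–485.4).
That is 2 complete periods.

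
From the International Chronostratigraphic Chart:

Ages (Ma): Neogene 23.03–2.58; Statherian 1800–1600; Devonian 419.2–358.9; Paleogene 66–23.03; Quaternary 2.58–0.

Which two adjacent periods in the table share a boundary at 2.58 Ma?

Neogene and Quaternary

The Neogene ends at 2.58 Ma and the Quaternary begins at 2.58 Ma, so they share that boundary.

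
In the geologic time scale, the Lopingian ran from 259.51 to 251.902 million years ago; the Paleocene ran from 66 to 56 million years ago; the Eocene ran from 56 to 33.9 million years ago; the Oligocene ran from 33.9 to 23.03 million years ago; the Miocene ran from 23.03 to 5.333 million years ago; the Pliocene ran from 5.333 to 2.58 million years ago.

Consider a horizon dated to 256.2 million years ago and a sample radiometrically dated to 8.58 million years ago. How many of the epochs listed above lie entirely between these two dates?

256.2 Ma sits inside the Lopingian (259.51–251.902) and 8.58 Ma inside the Miocene (23.03–5.333); neither of those is wholly between the two dates.
The listed epochs lying completely between them are Paleocene, Eocene, Oligocene — 3 in all.

3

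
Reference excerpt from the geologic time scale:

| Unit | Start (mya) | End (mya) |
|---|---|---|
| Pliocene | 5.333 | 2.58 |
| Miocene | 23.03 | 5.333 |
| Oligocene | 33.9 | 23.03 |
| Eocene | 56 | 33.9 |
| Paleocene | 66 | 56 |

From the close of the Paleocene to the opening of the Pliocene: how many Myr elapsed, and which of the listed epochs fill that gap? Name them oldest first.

50.667 million years; Eocene, Oligocene, Miocene

The Paleocene closes at 56 Ma and the Pliocene opens at 5.333 Ma, so the interval is 56 − 5.333 = 50.667 Myr.
An epoch fits inside if it starts at or after 56 Ma and ends at or before 5.333 Ma; oldest first that gives Eocene, Oligocene, Miocene.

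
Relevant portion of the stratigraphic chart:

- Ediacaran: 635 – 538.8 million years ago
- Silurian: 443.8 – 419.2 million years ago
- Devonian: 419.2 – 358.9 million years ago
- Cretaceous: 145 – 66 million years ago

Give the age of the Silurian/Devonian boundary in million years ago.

419.2 million years ago

The Silurian ends and the Devonian begins at 419.2 million years ago.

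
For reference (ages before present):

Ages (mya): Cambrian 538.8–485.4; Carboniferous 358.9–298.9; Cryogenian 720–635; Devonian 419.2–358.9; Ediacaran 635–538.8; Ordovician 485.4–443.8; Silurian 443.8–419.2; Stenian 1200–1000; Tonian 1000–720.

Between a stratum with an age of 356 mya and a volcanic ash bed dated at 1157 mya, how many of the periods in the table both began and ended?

7

The older date is 1157 Ma and the younger is 356 Ma.
Periods with start < 1157 and end > 356 Ma: Tonian (1000–720), Cryogenian (720–635), Ediacaran (635–538.8), Cambrian (538.8–485.4), Ordovician (485.4–443.8), Silurian (443.8–419.2), Devonian (419.2–358.9).
That is 7 complete periods.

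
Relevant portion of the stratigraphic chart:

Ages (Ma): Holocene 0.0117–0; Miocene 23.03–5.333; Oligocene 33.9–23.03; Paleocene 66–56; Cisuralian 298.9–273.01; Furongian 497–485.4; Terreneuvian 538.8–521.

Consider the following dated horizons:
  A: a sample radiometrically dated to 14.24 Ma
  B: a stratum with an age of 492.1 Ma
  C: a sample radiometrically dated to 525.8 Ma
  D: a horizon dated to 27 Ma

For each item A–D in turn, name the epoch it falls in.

A — Miocene; B — Furongian; C — Terreneuvian; D — Oligocene

A: 14.24 Ma lies in 23.03–5.333 Ma, so Miocene.
B: 492.1 Ma lies in 497–485.4 Ma, so Furongian.
C: 525.8 Ma lies in 538.8–521 Ma, so Terreneuvian.
D: 27 Ma lies in 33.9–23.03 Ma, so Oligocene.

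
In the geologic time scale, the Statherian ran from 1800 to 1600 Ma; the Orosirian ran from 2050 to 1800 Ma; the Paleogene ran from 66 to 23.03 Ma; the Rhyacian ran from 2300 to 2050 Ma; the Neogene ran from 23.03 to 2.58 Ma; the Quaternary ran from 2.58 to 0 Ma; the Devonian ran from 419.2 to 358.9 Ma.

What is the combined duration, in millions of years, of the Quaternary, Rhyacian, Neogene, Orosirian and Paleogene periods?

566 million years

Each duration: Quaternary = 2.58; Rhyacian = 250; Neogene = 20.45; Orosirian = 250; Paleogene = 42.97.
Sum: 2.58 + 250 + 20.45 + 250 + 42.97 = 566 Myr.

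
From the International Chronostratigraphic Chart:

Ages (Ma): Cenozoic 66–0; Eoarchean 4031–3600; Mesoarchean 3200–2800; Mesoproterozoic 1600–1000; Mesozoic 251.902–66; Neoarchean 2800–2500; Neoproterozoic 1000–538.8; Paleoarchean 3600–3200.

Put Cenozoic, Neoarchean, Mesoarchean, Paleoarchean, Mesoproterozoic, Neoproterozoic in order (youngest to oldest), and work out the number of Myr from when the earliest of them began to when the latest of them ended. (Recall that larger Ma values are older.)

Cenozoic, Neoproterozoic, Mesoproterozoic, Neoarchean, Mesoarchean, Paleoarchean; total span 3600 Myr

Start ages (Ma): Paleoarchean 3600, Mesoarchean 3200, Neoarchean 2800, Mesoproterozoic 1600, Neoproterozoic 1000, Cenozoic 66.
Ordered youngest to oldest: Cenozoic, Neoproterozoic, Mesoproterozoic, Neoarchean, Mesoarchean, Paleoarchean.
Span = 3600 − 0 = 3600 Myr.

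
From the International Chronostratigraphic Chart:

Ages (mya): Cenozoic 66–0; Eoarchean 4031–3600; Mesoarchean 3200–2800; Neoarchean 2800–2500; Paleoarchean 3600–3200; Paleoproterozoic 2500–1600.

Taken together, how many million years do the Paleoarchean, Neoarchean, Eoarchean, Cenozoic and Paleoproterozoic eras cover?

2097 million years

Each duration: Paleoarchean = 400; Neoarchean = 300; Eoarchean = 431; Cenozoic = 66; Paleoproterozoic = 900.
Sum: 400 + 300 + 431 + 66 + 900 = 2097 Myr.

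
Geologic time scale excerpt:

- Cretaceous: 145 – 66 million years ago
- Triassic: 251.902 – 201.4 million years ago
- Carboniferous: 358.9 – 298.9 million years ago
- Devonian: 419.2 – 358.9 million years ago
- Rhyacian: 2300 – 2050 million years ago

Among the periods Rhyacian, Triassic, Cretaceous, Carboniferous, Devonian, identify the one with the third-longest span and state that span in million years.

Durations: Rhyacian 250; Triassic 50.502; Cretaceous 79; Carboniferous 60; Devonian 60.3 Myr.
Sorted longest-first: Rhyacian (250), Cretaceous (79), Devonian (60.3), Carboniferous (60), Triassic (50.502).
The third longest is Devonian at 60.3 Myr.

Devonian, 60.3 million years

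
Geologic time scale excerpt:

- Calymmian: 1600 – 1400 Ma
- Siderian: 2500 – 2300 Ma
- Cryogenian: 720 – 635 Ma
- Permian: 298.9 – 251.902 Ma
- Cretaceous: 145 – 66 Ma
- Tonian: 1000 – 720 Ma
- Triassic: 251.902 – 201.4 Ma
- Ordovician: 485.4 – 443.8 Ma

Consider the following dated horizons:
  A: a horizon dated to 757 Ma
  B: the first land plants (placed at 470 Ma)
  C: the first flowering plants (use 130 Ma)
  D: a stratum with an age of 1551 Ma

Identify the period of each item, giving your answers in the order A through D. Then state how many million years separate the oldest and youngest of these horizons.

Match each age against the start–end ranges in the excerpt: A = 757 Ma → Tonian (1000–720); B = 470 Ma → Ordovician (485.4–443.8); C = 130 Ma → Cretaceous (145–66); D = 1551 Ma → Calymmian (1600–1400).
The largest age is 1551 Ma and the smallest is 130 Ma; their difference is 1421 Myr.

A — Tonian; B — Ordovician; C — Cretaceous; D — Calymmian; span 1421 million years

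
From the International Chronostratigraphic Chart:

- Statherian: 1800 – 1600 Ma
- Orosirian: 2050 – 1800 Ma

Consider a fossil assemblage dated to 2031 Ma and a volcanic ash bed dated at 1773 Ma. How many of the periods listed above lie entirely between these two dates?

The older date is 2031 Ma and the younger is 1773 Ma.
No period both begins after 2031 Ma and ends before 1773 Ma, so the count is 0.

0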